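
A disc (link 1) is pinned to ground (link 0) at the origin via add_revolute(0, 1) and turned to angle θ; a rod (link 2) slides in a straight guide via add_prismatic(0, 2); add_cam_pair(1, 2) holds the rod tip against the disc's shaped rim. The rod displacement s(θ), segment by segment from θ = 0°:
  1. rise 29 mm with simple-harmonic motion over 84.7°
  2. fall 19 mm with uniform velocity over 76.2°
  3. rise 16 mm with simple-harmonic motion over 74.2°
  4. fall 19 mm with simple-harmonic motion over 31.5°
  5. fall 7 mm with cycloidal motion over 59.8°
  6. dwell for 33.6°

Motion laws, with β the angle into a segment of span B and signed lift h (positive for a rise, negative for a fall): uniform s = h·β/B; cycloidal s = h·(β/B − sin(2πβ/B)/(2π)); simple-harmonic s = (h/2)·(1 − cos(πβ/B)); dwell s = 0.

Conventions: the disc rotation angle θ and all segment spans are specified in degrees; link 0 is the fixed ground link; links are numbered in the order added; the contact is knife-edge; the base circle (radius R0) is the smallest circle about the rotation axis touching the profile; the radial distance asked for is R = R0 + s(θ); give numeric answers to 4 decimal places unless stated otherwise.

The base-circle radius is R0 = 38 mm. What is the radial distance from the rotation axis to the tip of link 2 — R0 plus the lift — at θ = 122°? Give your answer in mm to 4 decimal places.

segment 1 (0° to 84.7°, simple-harmonic, h = 29) is passed completely: s = 0.0000 + (29) = 29.0000
θ = 122° falls in segment 2 (84.7° to 160.9°, uniform, h = -19): β = 122 − 84.7 = 37.3°, B = 76.2°; Δs = -19·37.3/76.2 = -9.3005; s = 29.0000 − 9.3005 = 19.6995
R = R0 + s = 38 + 19.6995 = 57.6995

57.6995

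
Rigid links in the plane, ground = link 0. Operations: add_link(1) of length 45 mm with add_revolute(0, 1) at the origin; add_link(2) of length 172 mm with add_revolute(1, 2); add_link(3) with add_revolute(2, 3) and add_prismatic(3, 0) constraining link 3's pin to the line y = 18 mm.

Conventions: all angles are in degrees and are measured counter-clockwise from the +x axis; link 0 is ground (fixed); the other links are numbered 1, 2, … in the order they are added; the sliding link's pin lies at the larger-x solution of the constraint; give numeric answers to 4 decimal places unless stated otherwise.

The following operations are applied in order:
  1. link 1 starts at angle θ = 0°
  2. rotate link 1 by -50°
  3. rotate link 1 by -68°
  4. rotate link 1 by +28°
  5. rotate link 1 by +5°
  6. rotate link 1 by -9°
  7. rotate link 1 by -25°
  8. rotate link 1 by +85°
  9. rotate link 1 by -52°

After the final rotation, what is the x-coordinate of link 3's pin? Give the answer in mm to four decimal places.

geometry: r = 45 mm, L = 172 mm, e = 18 mm; θ starts at 0°
rotate link 1 by -50°: θ ← 0° -50° = -50°
rotate link 1 by -68°: θ ← -50° -68° = -118°
rotate link 1 by +28°: θ ← -118° +28° = -90°
rotate link 1 by +5°: θ ← -90° +5° = -85°
rotate link 1 by -9°: θ ← -85° -9° = -94°
rotate link 1 by -25°: θ ← -94° -25° = -119°
rotate link 1 by +85°: θ ← -119° +85° = -34°
rotate link 1 by -52°: θ ← -34° -52° = -86°
crank pin P = (r cos θ, r sin θ) = (3.139041, -44.890382)
h = r sin θ − e = -44.890382 − 18 = -62.890382
x = r cos θ + √(L² − h²) = 3.139041 + 160.089974 = 163.229015

163.2290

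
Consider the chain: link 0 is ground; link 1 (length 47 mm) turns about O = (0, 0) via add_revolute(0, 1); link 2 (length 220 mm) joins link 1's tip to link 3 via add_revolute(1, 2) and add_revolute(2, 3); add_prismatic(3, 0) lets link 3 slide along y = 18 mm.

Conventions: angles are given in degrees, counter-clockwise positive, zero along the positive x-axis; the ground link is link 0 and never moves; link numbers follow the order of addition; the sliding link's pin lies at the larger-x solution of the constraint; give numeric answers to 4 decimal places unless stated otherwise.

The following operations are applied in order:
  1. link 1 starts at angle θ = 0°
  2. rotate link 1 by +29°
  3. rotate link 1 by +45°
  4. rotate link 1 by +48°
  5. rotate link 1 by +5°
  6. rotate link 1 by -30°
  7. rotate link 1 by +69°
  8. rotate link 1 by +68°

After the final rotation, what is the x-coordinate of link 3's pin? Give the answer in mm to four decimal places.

geometry: r = 47 mm, L = 220 mm, e = 18 mm; θ starts at 0°
rotate link 1 by +29°: θ ← 0° +29° = 29°
rotate link 1 by +45°: θ ← 29° +45° = 74°
rotate link 1 by +48°: θ ← 74° +48° = 122°
rotate link 1 by +5°: θ ← 122° +5° = 127°
rotate link 1 by -30°: θ ← 127° -30° = 97°
rotate link 1 by +69°: θ ← 97° +69° = 166°
rotate link 1 by +68°: θ ← 166° +68° = 234°
crank pin P = (r cos θ, r sin θ) = (-27.625907, -38.023799)
h = r sin θ − e = -38.023799 − 18 = -56.023799
x = r cos θ + √(L² − h²) = -27.625907 + 212.747113 = 185.121206

185.1212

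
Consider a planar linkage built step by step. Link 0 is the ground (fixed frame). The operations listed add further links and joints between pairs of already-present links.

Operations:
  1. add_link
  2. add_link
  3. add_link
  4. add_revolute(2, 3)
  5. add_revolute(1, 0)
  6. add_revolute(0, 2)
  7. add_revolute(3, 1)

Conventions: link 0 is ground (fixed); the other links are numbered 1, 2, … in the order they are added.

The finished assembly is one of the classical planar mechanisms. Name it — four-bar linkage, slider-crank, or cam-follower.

links: 4 (incl. ground); joints: 4 revolute, 0 prismatic, 0 higher (cam) pair, forming one closed loop
4 links in a single 4R loop → four-bar linkage

four-bar linkage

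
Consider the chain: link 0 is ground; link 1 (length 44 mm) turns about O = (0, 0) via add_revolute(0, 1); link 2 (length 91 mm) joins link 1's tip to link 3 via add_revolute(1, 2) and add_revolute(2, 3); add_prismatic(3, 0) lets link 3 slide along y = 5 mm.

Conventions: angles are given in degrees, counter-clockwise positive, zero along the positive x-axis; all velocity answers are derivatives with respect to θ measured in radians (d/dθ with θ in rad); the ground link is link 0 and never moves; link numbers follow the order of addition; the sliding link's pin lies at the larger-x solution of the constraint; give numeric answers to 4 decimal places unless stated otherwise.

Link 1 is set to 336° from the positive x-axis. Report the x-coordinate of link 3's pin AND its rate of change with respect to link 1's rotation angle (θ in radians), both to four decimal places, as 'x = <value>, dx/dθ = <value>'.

geometry: r = 44 mm, L = 91 mm, e = 5 mm
crank pin P = (r cos θ, r sin θ) = (40.196000, -17.896412)
h = r sin θ − e = -17.896412 − 5 = -22.896412
x = r cos θ + √(L² − h²) = 40.196000 + 88.072438 = 128.268438
dx/dθ = −r sin θ − h·r cos θ/√(L² − h²) (θ in radians; h = -22.896412) = 28.346267

x = 128.2684, dx/dθ = 28.3463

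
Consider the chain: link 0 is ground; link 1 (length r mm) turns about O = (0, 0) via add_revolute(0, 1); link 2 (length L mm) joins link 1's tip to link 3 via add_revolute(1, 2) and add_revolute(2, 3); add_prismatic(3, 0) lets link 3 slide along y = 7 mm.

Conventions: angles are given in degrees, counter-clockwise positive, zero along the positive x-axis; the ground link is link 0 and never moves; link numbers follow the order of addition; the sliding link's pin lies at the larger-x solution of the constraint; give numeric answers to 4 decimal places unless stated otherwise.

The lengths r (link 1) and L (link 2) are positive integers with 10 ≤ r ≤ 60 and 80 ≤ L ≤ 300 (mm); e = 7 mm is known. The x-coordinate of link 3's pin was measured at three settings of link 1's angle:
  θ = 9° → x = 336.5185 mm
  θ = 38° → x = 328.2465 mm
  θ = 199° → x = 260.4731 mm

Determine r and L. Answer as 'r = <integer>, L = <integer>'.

constraint per measurement: (x − r cos θ)² + (r sin θ − e)² = L²
subtracting the θ₁ and θ₂ equations cancels the r² and L² terms:
r = (x₁² − x₂²) / (2[(x₁cos θ₁ + e sin θ₁) − (x₂cos θ₂ + e sin θ₂)]) = 39.0001 → r = 39
L² = (x₁ − r cos θ₁)² + (r sin θ₁ − e)² = 88804.0065 → L = 298.0000 → L = 298
check at θ₃=199°: x = 260.4731 (printed 260.4731) ✓

r = 39, L = 298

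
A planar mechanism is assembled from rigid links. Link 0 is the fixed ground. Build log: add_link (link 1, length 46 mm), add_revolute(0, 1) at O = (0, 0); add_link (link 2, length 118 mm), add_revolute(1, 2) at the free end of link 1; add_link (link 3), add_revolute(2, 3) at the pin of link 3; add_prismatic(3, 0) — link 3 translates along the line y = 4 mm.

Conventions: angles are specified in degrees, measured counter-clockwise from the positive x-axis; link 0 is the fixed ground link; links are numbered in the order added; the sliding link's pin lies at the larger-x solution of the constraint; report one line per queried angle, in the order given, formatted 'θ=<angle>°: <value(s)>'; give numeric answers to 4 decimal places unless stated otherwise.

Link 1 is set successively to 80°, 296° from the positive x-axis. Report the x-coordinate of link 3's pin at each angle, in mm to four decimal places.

geometry: r = 46 mm, L = 118 mm, e = 4 mm
θ=80°: crank pin P = (r cos θ, r sin θ) = (7.987816, 45.301157)
θ=80°: h = r sin θ − e = 45.301157 − 4 = 41.301157
θ=80°: x = r cos θ + √(L² − h²) = 7.987816 + 110.536032 = 118.523849
θ=296°: crank pin P = (r cos θ, r sin θ) = (20.165073, -41.344526)
θ=296°: h = r sin θ − e = -41.344526 − 4 = -45.344526
θ=296°: x = r cos θ + √(L² − h²) = 20.165073 + 108.939772 = 129.104845

θ=80°: 118.5238
θ=296°: 129.1048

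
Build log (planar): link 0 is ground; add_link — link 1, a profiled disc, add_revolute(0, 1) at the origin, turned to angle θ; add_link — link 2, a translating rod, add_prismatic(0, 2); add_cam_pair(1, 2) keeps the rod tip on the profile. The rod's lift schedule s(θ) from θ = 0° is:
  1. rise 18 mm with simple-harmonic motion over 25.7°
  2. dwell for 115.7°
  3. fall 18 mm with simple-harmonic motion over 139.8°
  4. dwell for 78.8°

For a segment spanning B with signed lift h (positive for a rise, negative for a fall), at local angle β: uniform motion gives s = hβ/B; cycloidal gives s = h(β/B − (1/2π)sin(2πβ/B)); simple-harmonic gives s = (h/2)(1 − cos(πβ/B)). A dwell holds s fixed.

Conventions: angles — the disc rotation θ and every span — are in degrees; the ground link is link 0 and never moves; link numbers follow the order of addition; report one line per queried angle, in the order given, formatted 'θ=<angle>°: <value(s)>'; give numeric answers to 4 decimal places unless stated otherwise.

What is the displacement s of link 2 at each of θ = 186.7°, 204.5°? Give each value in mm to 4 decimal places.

seg 1 [0°–25.7°] simple-harmonic, h=18: full span → s += 18 → s = 18.0000
seg 2 [25.7°–141.4°] dwell: s stays 18.0000
seg 3 [141.4°–281.2°] simple-harmonic, h=-18: θ=186.7° here. β=45.3, B=139.8. -18/2·(1 − cos(π·0.3240)) = -4.2743 → s = 13.7257
seg 3 [141.4°–281.2°] simple-harmonic, h=-18: θ=204.5° here. β=63.1, B=139.8. -18/2·(1 − cos(π·0.4514)) = -7.6301 → s = 10.3699

θ=186.7°: 13.7257
θ=204.5°: 10.3699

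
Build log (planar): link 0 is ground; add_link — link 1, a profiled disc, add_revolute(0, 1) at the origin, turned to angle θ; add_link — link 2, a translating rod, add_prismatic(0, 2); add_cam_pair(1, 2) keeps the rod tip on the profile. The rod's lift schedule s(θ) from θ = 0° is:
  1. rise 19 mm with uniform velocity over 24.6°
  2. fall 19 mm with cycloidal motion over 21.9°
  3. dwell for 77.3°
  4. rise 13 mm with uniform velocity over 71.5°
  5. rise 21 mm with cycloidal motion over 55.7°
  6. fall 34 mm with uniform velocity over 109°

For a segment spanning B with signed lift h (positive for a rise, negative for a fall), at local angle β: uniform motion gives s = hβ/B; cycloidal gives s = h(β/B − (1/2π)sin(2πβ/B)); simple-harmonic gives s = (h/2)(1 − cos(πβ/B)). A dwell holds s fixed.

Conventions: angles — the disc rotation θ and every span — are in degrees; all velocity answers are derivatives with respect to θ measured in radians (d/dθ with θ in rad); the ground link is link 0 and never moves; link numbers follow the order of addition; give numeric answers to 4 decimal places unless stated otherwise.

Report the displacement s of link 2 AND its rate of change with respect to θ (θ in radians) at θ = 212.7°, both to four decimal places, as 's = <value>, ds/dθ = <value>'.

seg 1 [0°–24.6°] uniform, h=19: full span → s += 19 → s = 19.0000
seg 2 [24.6°–46.5°] cycloidal, h=-19: full span → s += -19 → s = 0.0000
seg 3 [46.5°–123.8°] dwell: s stays 0.0000
seg 4 [123.8°–195.3°] uniform, h=13: full span → s += 13 → s = 13.0000
seg 5 [195.3°–251°] cycloidal, h=21: θ=212.7° here. β=17.4, B=55.7. 21·(0.3124 − sin(2π·0.3124)/(2π)) = 3.4714 → s = 16.4714
velocity in seg [195.3°–251°] (cycloidal), θ in radians: β = 17.4° = 0.3037 rad, B = 55.7° = 0.9721 rad; ds/dθ = (h/B)(1 − cos(2πβ/B)) = (21/0.9721)(1 − cos(2π·0.3124)) = 29.854158 mm/rad

s = 16.4714, ds/dθ = 29.8542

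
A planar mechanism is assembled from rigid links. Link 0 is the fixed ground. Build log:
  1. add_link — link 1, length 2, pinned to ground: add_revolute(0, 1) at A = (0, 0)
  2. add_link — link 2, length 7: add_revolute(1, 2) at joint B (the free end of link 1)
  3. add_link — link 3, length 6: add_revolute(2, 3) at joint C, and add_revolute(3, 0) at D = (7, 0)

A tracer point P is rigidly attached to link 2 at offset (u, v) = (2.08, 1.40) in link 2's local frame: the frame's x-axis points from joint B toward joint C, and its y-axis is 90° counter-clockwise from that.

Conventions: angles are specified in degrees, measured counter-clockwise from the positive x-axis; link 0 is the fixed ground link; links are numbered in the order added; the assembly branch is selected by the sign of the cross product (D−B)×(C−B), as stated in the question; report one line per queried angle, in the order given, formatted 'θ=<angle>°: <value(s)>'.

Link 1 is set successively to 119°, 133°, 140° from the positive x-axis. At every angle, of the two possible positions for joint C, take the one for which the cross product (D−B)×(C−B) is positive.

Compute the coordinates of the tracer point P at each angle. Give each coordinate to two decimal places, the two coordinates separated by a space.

A=(0,0), D=(7.00,0)
θ=119°: B = A + 2.00·(cos119°, sin119°) = (-0.9696, 1.7492)
θ=119°: |BD| = 8.1593
θ=119°: circle(B,7.00) ∩ circle(D,6.00): a=4.8763, h=5.0221
θ=119°:   candidates: C₊=(4.8700,5.6092) cross=40.977; C₋=(2.7166,-4.2015) cross=-40.977
θ=119°:   branch + wants cross > 0 → take C=(4.8700,5.6092) (cross=40.977)
θ=119°: ex = (C−B)/|BC| = (0.8342,0.5514); ey = (-0.5514,0.8342)
θ=119°: P = B + 2.08·ex + 1.40·ey = (-0.0064,4.0641)
θ=133°: B = A + 2.00·(cos133°, sin133°) = (-1.3640, 1.4627)
θ=133°: |BD| = 8.4909
θ=133°: circle(B,7.00) ∩ circle(D,6.00): a=5.0110, h=4.8877
θ=133°:   candidates: C₊=(4.4141,5.4141) cross=41.501; C₋=(2.7301,-4.2152) cross=-41.501
θ=133°:   branch + wants cross > 0 → take C=(4.4141,5.4141) (cross=41.501)
θ=133°: ex = (C−B)/|BC| = (0.8254,0.5645); ey = (-0.5645,0.8254)
θ=133°: P = B + 2.08·ex + 1.40·ey = (-0.4374,3.7925)
θ=140°: B = A + 2.00·(cos140°, sin140°) = (-1.5321, 1.2856)
θ=140°: |BD| = 8.6284
θ=140°: circle(B,7.00) ∩ circle(D,6.00): a=5.0675, h=4.8291
θ=140°:   candidates: C₊=(4.1984,5.3057) cross=41.667; C₋=(2.7594,-4.2446) cross=-41.667
θ=140°:   branch + wants cross > 0 → take C=(4.1984,5.3057) (cross=41.667)
θ=140°: ex = (C−B)/|BC| = (0.8186,0.5743); ey = (-0.5743,0.8186)
θ=140°: P = B + 2.08·ex + 1.40·ey = (-0.6334,3.6262)

θ=119°: -0.01 4.06
θ=133°: -0.44 3.79
θ=140°: -0.63 3.63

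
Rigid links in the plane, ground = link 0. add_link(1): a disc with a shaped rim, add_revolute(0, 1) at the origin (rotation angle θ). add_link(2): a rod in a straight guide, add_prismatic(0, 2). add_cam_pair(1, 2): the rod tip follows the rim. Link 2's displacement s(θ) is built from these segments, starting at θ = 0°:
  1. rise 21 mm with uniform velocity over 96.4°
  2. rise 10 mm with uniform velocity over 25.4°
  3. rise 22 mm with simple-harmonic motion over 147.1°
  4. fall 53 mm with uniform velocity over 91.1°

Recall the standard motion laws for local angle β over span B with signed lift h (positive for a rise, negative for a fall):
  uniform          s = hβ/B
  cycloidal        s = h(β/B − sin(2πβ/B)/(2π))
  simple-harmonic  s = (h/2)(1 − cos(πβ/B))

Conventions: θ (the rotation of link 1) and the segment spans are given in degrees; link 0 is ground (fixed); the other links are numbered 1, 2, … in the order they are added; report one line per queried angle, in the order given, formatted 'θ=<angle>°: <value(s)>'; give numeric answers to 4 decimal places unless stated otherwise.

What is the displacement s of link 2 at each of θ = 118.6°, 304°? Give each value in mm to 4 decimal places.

segment 1 (0° to 96.4°, uniform, h = 21) is passed completely: s = 0.0000 + (21) = 21.0000
θ = 118.6° falls in segment 2 (96.4° to 121.8°, uniform, h = 10): β = 118.6 − 96.4 = 22.2°, B = 25.4°; Δs = 10·22.2/25.4 = 8.7402; s = 21.0000 + 8.7402 = 29.7402
segment 2 (96.4° to 121.8°, uniform, h = 10) is passed completely: s = 21.0000 + (10) = 31.0000
segment 3 (121.8° to 268.9°, simple-harmonic, h = 22) is passed completely: s = 31.0000 + (22) = 53.0000
θ = 304° falls in segment 4 (268.9° to 360°, uniform, h = -53): β = 304 − 268.9 = 35.1°, B = 91.1°; Δs = -53·35.1/91.1 = -20.4204; s = 53.0000 − 20.4204 = 32.5796

θ=118.6°: 29.7402
θ=304°: 32.5796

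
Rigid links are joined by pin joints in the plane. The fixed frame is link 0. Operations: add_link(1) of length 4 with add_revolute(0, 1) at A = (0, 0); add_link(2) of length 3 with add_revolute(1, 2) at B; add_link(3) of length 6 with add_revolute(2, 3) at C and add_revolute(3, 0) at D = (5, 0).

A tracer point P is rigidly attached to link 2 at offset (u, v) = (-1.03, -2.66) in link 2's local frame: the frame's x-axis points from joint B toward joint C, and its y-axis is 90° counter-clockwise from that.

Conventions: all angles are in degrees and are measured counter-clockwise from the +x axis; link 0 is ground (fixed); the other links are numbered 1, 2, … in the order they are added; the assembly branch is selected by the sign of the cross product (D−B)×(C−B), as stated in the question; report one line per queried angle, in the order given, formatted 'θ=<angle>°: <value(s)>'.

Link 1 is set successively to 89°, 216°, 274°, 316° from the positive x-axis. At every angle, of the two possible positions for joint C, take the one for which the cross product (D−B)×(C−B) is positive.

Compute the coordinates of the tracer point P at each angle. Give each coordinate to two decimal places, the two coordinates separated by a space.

A=(0,0), D=(5.00,0)
θ=89°: B = A + 4.00·(cos89°, sin89°) = (0.0698, 3.9994)
θ=89°: |BD| = 6.3484
θ=89°: circle(B,3.00) ∩ circle(D,6.00): a=1.0477, h=2.8111
θ=89°:   candidates: C₊=(2.6544,5.5225) cross=17.846; C₋=(-0.8875,1.1562) cross=-17.846
θ=89°:   branch + wants cross > 0 → take C=(2.6544,5.5225) (cross=17.846)
θ=89°: ex = (C−B)/|BC| = (0.8615,0.5077); ey = (-0.5077,0.8615)
θ=89°: P = B + -1.03·ex + -2.66·ey = (0.5329,1.1848)
θ=216°: B = A + 4.00·(cos216°, sin216°) = (-3.2361, -2.3511)
θ=216°: |BD| = 8.5651
θ=216°: circle(B,3.00) ∩ circle(D,6.00): a=2.7064, h=1.2944
θ=216°:   candidates: C₊=(-0.9890,-0.3635) cross=11.087; C₋=(-0.2783,-2.8529) cross=-11.087
θ=216°:   branch + wants cross > 0 → take C=(-0.9890,-0.3635) (cross=11.087)
θ=216°: ex = (C−B)/|BC| = (0.7490,0.6625); ey = (-0.6625,0.7490)
θ=216°: P = B + -1.03·ex + -2.66·ey = (-2.2452,-5.0260)
θ=274°: B = A + 4.00·(cos274°, sin274°) = (0.2790, -3.9903)
θ=274°: |BD| = 6.1814
θ=274°: circle(B,3.00) ∩ circle(D,6.00): a=0.9067, h=2.8597
θ=274°:   candidates: C₊=(-0.8745,-1.2209) cross=17.677; C₋=(2.8175,-5.5890) cross=-17.677
θ=274°:   branch + wants cross > 0 → take C=(-0.8745,-1.2209) (cross=17.677)
θ=274°: ex = (C−B)/|BC| = (-0.3845,0.9231); ey = (-0.9231,-0.3845)
θ=274°: P = B + -1.03·ex + -2.66·ey = (3.1306,-3.9183)
θ=316°: B = A + 4.00·(cos316°, sin316°) = (2.8774, -2.7786)
θ=316°: |BD| = 3.4966
θ=316°: circle(B,3.00) ∩ circle(D,6.00): a=-2.1125, h=2.1301
θ=316°:   candidates: C₊=(-0.0977,-3.1643) cross=7.448; C₋=(3.2876,-5.7505) cross=-7.448
θ=316°:   branch + wants cross > 0 → take C=(-0.0977,-3.1643) (cross=7.448)
θ=316°: ex = (C−B)/|BC| = (-0.9917,-0.1286); ey = (0.1286,-0.9917)
θ=316°: P = B + -1.03·ex + -2.66·ey = (3.5568,-0.0083)

θ=89°: 0.53 1.18
θ=216°: -2.25 -5.03
θ=274°: 3.13 -3.92
θ=316°: 3.56 -0.01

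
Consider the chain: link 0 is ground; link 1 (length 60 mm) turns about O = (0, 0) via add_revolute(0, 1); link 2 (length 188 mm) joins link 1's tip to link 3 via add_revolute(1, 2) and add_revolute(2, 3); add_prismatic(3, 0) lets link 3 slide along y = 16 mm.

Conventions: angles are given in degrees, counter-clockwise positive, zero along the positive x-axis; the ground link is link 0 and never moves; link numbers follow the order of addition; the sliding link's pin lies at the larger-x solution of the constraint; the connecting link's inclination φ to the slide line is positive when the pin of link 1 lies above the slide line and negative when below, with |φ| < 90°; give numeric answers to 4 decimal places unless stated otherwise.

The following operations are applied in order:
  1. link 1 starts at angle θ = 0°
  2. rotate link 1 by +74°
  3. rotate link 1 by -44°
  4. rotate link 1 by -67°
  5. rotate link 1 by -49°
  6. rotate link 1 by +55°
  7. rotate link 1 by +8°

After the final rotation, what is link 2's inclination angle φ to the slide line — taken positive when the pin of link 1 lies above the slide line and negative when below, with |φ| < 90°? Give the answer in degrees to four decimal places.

geometry: r = 60 mm, L = 188 mm, e = 16 mm; θ starts at 0°
rotate link 1 by +74°: θ ← 0° +74° = 74°
rotate link 1 by -44°: θ ← 74° -44° = 30°
rotate link 1 by -67°: θ ← 30° -67° = -37°
rotate link 1 by -49°: θ ← -37° -49° = -86°
rotate link 1 by +55°: θ ← -86° +55° = -31°
rotate link 1 by +8°: θ ← -31° +8° = -23°
h = r sin θ − e = -23.443868 − 16 = -39.443868
sin φ = h / L = -39.443868 / 188 = -0.20980781
φ = arcsin(-0.20980781) = -12.111089°

-12.1111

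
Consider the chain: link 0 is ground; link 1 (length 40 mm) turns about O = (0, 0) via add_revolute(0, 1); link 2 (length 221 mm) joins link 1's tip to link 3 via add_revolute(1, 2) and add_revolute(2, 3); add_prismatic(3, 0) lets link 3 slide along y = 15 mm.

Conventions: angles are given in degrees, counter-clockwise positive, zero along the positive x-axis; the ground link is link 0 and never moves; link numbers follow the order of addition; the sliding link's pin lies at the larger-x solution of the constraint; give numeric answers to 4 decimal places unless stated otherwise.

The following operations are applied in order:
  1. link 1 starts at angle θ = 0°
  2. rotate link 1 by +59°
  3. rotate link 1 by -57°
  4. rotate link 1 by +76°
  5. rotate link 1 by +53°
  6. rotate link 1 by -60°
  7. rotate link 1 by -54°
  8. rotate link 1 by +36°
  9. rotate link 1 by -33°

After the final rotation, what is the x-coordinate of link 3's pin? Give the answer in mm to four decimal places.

geometry: r = 40 mm, L = 221 mm, e = 15 mm; θ starts at 0°
rotate link 1 by +59°: θ ← 0° +59° = 59°
rotate link 1 by -57°: θ ← 59° -57° = 2°
rotate link 1 by +76°: θ ← 2° +76° = 78°
rotate link 1 by +53°: θ ← 78° +53° = 131°
rotate link 1 by -60°: θ ← 131° -60° = 71°
rotate link 1 by -54°: θ ← 71° -54° = 17°
rotate link 1 by +36°: θ ← 17° +36° = 53°
rotate link 1 by -33°: θ ← 53° -33° = 20°
crank pin P = (r cos θ, r sin θ) = (37.587705, 13.680806)
h = r sin θ − e = 13.680806 − 15 = -1.319194
x = r cos θ + √(L² − h²) = 37.587705 + 220.996063 = 258.583768

258.5838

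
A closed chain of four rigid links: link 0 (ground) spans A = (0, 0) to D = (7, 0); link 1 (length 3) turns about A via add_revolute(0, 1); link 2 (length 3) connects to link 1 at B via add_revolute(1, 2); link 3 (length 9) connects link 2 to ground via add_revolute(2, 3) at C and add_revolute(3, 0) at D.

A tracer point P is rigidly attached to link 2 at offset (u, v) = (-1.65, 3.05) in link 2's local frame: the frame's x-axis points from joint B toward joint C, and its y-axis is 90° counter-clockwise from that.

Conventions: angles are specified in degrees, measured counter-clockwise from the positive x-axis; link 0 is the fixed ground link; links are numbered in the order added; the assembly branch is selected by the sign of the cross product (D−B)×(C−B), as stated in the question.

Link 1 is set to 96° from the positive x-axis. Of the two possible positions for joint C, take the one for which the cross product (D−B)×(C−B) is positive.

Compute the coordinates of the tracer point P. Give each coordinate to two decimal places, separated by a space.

A=(0,0), D=(7.00,0)
B = A + 3.00·(cos96°, sin96°) = (-0.3136, 2.9836)
|BD| = 7.8987
circle(B,3.00) ∩ circle(D,9.00): a=-0.6083, h=2.9377
  candidates: C₊=(0.2328,5.9334) cross=23.204; C₋=(-1.9865,0.4933) cross=-23.204
  branch + wants cross > 0 → take C=(0.2328,5.9334) (cross=23.204)
ex = (C−B)/|BC| = (0.1821,0.9833); ey = (-0.9833,0.1821)
P = B + -1.65·ex + 3.05·ey = (-3.6131,1.9167)

-3.61 1.92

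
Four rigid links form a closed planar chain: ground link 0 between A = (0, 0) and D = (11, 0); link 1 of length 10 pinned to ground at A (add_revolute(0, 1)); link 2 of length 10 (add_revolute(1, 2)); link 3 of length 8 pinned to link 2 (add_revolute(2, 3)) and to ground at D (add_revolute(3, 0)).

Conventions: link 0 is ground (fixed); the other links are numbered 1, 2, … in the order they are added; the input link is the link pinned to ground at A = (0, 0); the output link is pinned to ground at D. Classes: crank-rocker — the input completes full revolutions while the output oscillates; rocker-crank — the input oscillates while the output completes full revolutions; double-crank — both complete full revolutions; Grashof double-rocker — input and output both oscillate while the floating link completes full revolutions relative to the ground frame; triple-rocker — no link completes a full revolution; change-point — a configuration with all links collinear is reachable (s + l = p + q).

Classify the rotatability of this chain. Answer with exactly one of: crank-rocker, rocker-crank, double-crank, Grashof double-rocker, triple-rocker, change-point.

lengths: ground=11, input=10, coupler=10, output=8
sorted: s=8 (shortest), l=11 (longest), p+q=20
s + l = 19 vs p + q = 20
s + l < p + q (Grashof) with shortest = output link → rocker-crank

rocker-crank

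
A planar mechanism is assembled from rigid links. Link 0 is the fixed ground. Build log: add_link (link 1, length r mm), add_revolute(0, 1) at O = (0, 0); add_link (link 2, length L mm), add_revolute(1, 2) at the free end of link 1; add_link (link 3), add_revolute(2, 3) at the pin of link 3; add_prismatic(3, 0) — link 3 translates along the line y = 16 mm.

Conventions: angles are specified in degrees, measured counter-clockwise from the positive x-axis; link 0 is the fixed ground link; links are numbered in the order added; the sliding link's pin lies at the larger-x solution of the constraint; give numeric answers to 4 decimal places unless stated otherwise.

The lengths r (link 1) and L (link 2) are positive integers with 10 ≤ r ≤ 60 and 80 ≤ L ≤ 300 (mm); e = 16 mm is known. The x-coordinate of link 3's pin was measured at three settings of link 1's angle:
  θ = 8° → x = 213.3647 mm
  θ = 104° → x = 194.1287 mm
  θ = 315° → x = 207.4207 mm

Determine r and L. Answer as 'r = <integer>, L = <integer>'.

constraint per measurement: (x − r cos θ)² + (r sin θ − e)² = L²
subtracting the θ₁ and θ₂ equations cancels the r² and L² terms:
r = (x₁² − x₂²) / (2[(x₁cos θ₁ + e sin θ₁) − (x₂cos θ₂ + e sin θ₂)]) = 16.0000 → r = 16
L² = (x₁ − r cos θ₁)² + (r sin θ₁ − e)² = 39204.0146 → L = 198.0000 → L = 198
check at θ₃=315°: x = 207.4207 (printed 207.4207) ✓

r = 16, L = 198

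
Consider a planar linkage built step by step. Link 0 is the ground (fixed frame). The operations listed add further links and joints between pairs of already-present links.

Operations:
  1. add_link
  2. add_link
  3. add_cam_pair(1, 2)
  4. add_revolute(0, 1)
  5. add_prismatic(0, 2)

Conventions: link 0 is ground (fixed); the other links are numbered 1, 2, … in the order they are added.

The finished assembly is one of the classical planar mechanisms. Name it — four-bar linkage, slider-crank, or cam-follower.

links: 3 (incl. ground); joints: 1 revolute, 1 prismatic, 1 higher (cam) pair, forming one closed loop
3 links, revolute + prismatic + higher pair in one loop → cam-follower

cam-follower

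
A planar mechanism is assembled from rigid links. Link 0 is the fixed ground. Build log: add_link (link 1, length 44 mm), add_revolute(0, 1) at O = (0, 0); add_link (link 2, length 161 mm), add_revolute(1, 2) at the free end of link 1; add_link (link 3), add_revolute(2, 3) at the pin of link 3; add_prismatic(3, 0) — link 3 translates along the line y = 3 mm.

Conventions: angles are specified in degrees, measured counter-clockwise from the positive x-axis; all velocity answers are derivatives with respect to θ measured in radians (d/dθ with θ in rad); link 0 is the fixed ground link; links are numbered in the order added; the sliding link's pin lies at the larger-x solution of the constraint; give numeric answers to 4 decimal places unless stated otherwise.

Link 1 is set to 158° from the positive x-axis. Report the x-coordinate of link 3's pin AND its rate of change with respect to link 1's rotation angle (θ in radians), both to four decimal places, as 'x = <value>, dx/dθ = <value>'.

geometry: r = 44 mm, L = 161 mm, e = 3 mm
crank pin P = (r cos θ, r sin θ) = (-40.796090, 16.482690)
h = r sin θ − e = 16.482690 − 3 = 13.482690
x = r cos θ + √(L² − h²) = -40.796090 + 160.434463 = 119.638374
dx/dθ = −r sin θ − h·r cos θ/√(L² − h²) (θ in radians; h = 13.482690) = -13.054243

x = 119.6384, dx/dθ = -13.0542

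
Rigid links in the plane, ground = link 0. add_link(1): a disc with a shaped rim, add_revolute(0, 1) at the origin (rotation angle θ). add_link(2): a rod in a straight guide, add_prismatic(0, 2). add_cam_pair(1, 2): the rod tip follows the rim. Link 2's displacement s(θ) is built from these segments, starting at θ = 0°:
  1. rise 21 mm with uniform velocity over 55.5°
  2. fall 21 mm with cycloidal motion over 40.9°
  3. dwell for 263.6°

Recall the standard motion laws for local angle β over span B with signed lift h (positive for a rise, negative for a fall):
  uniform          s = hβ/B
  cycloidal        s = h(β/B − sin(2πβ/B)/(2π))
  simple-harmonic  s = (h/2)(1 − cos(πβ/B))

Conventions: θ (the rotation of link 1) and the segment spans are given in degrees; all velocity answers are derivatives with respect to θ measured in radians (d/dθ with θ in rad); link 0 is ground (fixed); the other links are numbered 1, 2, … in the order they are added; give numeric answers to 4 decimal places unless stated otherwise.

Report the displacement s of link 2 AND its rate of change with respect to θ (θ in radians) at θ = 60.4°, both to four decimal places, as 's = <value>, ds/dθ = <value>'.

segment 1 (0° to 55.5°, uniform, h = 21) is passed completely: s = 0.0000 + (21) = 21.0000
θ = 60.4° falls in segment 2 (55.5° to 96.4°, cycloidal, h = -21): β = 60.4 − 55.5 = 4.9°, B = 40.9°; Δs = -21·(0.1198 − sin(2π·0.1198)/(2π)) = -0.2310; s = 21.0000 − 0.2310 = 20.7690
velocity in seg [55.5°–96.4°] (cycloidal), θ in radians: β = 4.9° = 0.0855 rad, B = 40.9° = 0.7138 rad; ds/dθ = (h/B)(1 − cos(2πβ/B)) = ((-21)/0.7138)(1 − cos(2π·0.1198)) = -7.948568 mm/rad

s = 20.7690, ds/dθ = -7.9486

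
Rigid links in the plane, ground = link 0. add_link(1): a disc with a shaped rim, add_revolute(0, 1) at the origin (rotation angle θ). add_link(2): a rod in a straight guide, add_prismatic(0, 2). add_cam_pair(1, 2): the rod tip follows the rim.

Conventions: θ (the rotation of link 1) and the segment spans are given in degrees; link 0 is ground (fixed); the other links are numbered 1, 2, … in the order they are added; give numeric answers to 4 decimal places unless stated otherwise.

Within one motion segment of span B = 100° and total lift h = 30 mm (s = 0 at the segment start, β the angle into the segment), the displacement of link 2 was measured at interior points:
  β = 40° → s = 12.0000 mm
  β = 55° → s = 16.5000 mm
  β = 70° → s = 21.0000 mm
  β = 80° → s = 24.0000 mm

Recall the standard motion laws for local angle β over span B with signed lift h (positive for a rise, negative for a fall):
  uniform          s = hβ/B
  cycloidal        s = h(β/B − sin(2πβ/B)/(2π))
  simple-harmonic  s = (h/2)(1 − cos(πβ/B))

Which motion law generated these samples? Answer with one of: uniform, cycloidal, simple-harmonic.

candidates at β/B = r: uniform s = h·r (linear in β); cycloidal s = h·(r − sin(2πr)/(2π)); simple-harmonic s = (h/2)(1 − cos(πr))
β=40°: printed 12.0000 | uniform 12.0000, cycloidal 9.1935, simple-harmonic 10.3647
β=55°: printed 16.5000 | uniform 16.5000, cycloidal 17.9754, simple-harmonic 17.3465
β=70°: printed 21.0000 | uniform 21.0000, cycloidal 25.5410, simple-harmonic 23.8168
β=80°: printed 24.0000 | uniform 24.0000, cycloidal 28.5410, simple-harmonic 27.1353
only one law matches every sample → uniform

uniform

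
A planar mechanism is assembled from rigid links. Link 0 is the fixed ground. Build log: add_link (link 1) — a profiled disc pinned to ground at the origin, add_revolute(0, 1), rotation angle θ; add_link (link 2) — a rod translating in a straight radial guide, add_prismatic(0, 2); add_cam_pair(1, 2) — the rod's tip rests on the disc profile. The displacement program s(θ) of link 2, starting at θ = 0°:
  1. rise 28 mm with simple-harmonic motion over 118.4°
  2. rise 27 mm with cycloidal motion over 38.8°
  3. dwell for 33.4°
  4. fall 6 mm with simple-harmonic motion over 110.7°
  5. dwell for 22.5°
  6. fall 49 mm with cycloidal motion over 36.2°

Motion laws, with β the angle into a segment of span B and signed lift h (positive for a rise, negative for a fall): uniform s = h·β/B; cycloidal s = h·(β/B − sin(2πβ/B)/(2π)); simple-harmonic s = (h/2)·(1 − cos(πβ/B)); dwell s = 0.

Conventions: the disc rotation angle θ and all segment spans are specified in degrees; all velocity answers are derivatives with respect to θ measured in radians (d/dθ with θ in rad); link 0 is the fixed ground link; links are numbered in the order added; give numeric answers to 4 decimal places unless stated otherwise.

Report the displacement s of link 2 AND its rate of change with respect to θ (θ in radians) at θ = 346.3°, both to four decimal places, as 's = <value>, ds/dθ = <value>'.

seg 1 [0°–118.4°] simple-harmonic, h=28: full span → s += 28 → s = 28.0000
seg 2 [118.4°–157.2°] cycloidal, h=27: full span → s += 27 → s = 55.0000
seg 3 [157.2°–190.6°] dwell: s stays 55.0000
seg 4 [190.6°–301.3°] simple-harmonic, h=-6: full span → s += -6 → s = 49.0000
seg 5 [301.3°–323.8°] dwell: s stays 49.0000
seg 6 [323.8°–360°] cycloidal, h=-49: θ=346.3° here. β=22.5, B=36.2. -49·(0.6215 − sin(2π·0.6215)/(2π)) = -35.8493 → s = 13.1507
velocity in seg [323.8°–360°] (cycloidal), θ in radians: β = 22.5° = 0.3927 rad, B = 36.2° = 0.6318 rad; ds/dθ = (h/B)(1 − cos(2πβ/B)) = ((-49)/0.6318)(1 − cos(2π·0.6215)) = -133.571577 mm/rad

s = 13.1507, ds/dθ = -133.5716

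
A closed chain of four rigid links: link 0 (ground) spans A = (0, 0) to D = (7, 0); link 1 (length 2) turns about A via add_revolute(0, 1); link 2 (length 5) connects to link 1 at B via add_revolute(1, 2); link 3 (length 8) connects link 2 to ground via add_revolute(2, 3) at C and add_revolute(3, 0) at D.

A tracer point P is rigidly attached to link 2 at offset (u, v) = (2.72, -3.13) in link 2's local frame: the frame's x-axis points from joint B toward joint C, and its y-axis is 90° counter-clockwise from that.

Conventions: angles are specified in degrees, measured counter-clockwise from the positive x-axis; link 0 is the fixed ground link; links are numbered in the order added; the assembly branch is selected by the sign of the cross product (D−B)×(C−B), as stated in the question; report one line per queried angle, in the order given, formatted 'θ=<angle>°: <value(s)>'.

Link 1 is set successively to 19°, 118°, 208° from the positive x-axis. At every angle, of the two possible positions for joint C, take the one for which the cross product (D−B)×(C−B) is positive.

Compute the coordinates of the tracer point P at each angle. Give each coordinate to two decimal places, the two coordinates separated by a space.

A=(0,0), D=(7.00,0)
θ=19°: B = A + 2.00·(cos19°, sin19°) = (1.8910, 0.6511)
θ=19°: |BD| = 5.1503
θ=19°: circle(B,5.00) ∩ circle(D,8.00): a=-1.2111, h=4.8511
θ=19°:   candidates: C₊=(1.3030,5.6164) cross=24.985; C₋=(0.0764,-4.0079) cross=-24.985
θ=19°:   branch + wants cross > 0 → take C=(1.3030,5.6164) (cross=24.985)
θ=19°: ex = (C−B)/|BC| = (-0.1176,0.9931); ey = (-0.9931,-0.1176)
θ=19°: P = B + 2.72·ex + -3.13·ey = (4.6794,3.7204)
θ=118°: B = A + 2.00·(cos118°, sin118°) = (-0.9389, 1.7659)
θ=118°: |BD| = 8.1330
θ=118°: circle(B,5.00) ∩ circle(D,8.00): a=1.6688, h=4.7133
θ=118°:   candidates: C₊=(1.7135,6.0044) cross=38.333; C₋=(-0.3333,-3.1973) cross=-38.333
θ=118°:   branch + wants cross > 0 → take C=(1.7135,6.0044) (cross=38.333)
θ=118°: ex = (C−B)/|BC| = (0.5305,0.8477); ey = (-0.8477,0.5305)
θ=118°: P = B + 2.72·ex + -3.13·ey = (3.1573,2.4112)
θ=208°: B = A + 2.00·(cos208°, sin208°) = (-1.7659, -0.9389)
θ=208°: |BD| = 8.8160
θ=208°: circle(B,5.00) ∩ circle(D,8.00): a=2.1961, h=4.4919
θ=208°:   candidates: C₊=(-0.0606,3.7613) cross=39.601; C₋=(0.8962,-5.1714) cross=-39.601
θ=208°:   branch + wants cross > 0 → take C=(-0.0606,3.7613) (cross=39.601)
θ=208°: ex = (C−B)/|BC| = (0.3410,0.9400); ey = (-0.9400,0.3410)
θ=208°: P = B + 2.72·ex + -3.13·ey = (2.1041,0.5505)

θ=19°: 4.68 3.72
θ=118°: 3.16 2.41
θ=208°: 2.10 0.55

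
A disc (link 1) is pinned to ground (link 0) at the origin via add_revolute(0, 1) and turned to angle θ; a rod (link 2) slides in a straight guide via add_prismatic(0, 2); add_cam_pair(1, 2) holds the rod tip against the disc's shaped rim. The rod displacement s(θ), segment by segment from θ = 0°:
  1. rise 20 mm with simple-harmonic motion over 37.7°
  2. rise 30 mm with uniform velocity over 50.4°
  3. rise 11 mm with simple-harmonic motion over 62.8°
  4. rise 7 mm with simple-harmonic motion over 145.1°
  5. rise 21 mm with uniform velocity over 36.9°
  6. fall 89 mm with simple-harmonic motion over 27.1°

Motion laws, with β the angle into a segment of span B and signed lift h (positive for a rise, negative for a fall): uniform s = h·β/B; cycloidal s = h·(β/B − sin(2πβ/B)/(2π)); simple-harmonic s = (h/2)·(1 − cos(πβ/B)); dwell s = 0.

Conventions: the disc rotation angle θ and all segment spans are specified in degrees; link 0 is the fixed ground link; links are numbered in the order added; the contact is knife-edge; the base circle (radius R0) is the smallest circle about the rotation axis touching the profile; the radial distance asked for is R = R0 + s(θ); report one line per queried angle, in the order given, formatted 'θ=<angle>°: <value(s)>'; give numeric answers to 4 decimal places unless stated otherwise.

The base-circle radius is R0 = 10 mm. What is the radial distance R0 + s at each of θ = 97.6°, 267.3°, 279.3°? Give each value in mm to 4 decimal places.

segment 1 (0° to 37.7°, simple-harmonic, h = 20) is passed completely: s = 0.0000 + (20) = 20.0000
segment 2 (37.7° to 88.1°, uniform, h = 30) is passed completely: s = 20.0000 + (30) = 50.0000
θ = 97.6° falls in segment 3 (88.1° to 150.9°, simple-harmonic, h = 11): β = 97.6 − 88.1 = 9.5°, B = 62.8°; Δs = 11/2·(1 − cos(π·0.1513)) = 0.6095; s = 50.0000 + 0.6095 = 50.6095
segment 3 (88.1° to 150.9°, simple-harmonic, h = 11) is passed completely: s = 50.0000 + (11) = 61.0000
θ = 267.3° falls in segment 4 (150.9° to 296°, simple-harmonic, h = 7): β = 267.3 − 150.9 = 116.4°, B = 145.1°; Δs = 7/2·(1 − cos(π·0.8022)) = 6.3457; s = 61.0000 + 6.3457 = 67.3457
θ = 279.3° falls in segment 4 (150.9° to 296°, simple-harmonic, h = 7): β = 279.3 − 150.9 = 128.4°, B = 145.1°; Δs = 7/2·(1 − cos(π·0.8849)) = 6.7737; s = 61.0000 + 6.7737 = 67.7737
θ=97.6°: R = R0 + s = 10 + 50.6095 = 60.6095
θ=267.3°: R = R0 + s = 10 + 67.3457 = 77.3457
θ=279.3°: R = R0 + s = 10 + 67.7737 = 77.7737

θ=97.6°: 60.6095
θ=267.3°: 77.3457
θ=279.3°: 77.7737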